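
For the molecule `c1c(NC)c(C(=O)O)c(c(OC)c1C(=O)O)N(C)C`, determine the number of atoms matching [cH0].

5

Check the 19 heavy atoms by environment: 1× c (aromatic, H1) → no; 5× c (aromatic, H0) → match; 2× C (H0) → no; 3× O (H0) → no; 2× O (H1) → no; 1× N (H0) → no; 4× C (H3) → no; 1× N (H1) → no.
That gives 5 matching atoms.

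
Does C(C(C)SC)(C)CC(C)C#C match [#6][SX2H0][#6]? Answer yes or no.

Yes

The pattern [#6][SX2H0][#6] describes an aliphatic sulfur bridging two carbons with no H on the sulfur — a thioether.
The molecule carries a methylthio ether (-SCH3), whose atoms satisfy every constraint of the query, so the pattern matches.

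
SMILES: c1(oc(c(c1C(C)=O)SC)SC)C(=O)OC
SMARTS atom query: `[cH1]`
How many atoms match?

The query [cH1] means: aromatic carbon bearing exactly one hydrogen.
Check the 16 heavy atoms by environment: 1× o (aromatic, H0) → no; 4× c (aromatic, H0) → no; 2× C (H0) → no; 3× O (H0) → no; 4× C (H3) → no; 2× S (H0) → no.
No environment satisfies the query, so 0 matching atoms.

0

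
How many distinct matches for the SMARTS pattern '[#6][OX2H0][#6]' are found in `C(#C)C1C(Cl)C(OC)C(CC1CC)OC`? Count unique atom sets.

2

[#6][OX2H0][#6] is the SMARTS for an ether: an aliphatic oxygen bridging two carbons with no H on the oxygen.
The molecule carries 2 separate instances of a methoxy ether (-OCH3) meeting every constraint; each maps to a distinct set of atoms, giving 2 matches.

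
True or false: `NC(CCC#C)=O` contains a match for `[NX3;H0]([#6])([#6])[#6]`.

The pattern [NX3;H0]([#6])([#6])[#6] describes a trivalent nitrogen with no H, bonded to three carbons — a tertiary amine.
The closest candidate here is a primary amide (-C(=O)NH2), but the amide nitrogen has H2 and only one carbon neighbour. No other fragment satisfies the full query, so there is no match.

False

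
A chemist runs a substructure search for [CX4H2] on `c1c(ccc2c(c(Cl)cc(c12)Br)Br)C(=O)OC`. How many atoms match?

0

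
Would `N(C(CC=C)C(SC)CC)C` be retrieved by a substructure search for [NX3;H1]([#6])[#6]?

Yes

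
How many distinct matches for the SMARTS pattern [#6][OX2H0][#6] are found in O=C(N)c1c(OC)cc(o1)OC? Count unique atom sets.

2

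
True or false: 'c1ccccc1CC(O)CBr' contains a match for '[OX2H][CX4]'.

True

The pattern [OX2H][CX4] describes a hydroxyl oxygen bound to an sp3 (X4) carbon — an aliphatic alcohol.
The molecule carries a hydroxyl group (-OH), whose atoms satisfy every constraint of the query, so the pattern matches.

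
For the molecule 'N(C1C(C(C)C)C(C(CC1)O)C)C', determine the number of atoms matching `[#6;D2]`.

Check the 13 heavy atoms by environment: 5× C (D3) → no; 2× C (D2) → match; 1× O (D1) → no; 4× C (D1) → no; 1× N (D2) → no.
That gives 2 matching atoms.

2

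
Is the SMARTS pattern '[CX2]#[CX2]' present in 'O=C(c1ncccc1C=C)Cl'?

No

The pattern [CX2]#[CX2] describes a carbon-carbon triple bond — an alkyne.
The closest candidate here is a vinyl group (-CH=CH2), but the C=C is a double bond; both carbons are CX3, not CX2. No other fragment satisfies the full query, so there is no match.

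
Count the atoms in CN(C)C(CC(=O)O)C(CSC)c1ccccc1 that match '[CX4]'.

7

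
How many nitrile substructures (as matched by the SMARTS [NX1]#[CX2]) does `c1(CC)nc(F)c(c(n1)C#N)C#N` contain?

[NX1]#[CX2] is the SMARTS for a nitrile: a nitrogen triple-bonded to a two-connected carbon.
The molecule carries 2 separate instances of a nitrile (-C#N) meeting every constraint; each maps to a distinct set of atoms, giving 2 matches.

2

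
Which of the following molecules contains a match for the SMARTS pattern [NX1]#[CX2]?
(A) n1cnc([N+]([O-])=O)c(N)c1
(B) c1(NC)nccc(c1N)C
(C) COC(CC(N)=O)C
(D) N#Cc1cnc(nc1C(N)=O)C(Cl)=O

D

[NX1]#[CX2] describes a nitrogen triple-bonded to a two-connected carbon (a nitrile).
(A) has a nitro group (-[N+](=O)[O-]) but there is no C#N triple bond.
(B) has a primary amino group (-NH2) but the nitrogen is NX3 (three connections), not NX1 triple-bonded.
(C) has a primary amide (-C(=O)NH2) but the nitrogen is NX3, not NX1.
(D) contains a nitrile (-C#N), which satisfies every atom and bond constraint.
So the answer is (D).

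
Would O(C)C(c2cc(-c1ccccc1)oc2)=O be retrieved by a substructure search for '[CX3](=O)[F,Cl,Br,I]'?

No

The pattern [CX3](=O)[F,Cl,Br,I] describes a carbonyl carbon bonded to a halogen — an acyl halide.
The closest candidate here is a methyl-ester group (-C(=O)OCH3), but the carbonyl is bonded to -O-C, not to a halogen. No other fragment satisfies the full query, so there is no match.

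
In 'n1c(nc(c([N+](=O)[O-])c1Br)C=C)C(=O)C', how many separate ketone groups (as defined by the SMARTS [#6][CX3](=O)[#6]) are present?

1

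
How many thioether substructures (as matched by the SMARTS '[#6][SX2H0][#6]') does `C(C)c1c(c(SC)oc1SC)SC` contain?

[#6][SX2H0][#6] is the SMARTS for a thioether: an aliphatic sulfur bridging two carbons with no H on the sulfur.
The molecule carries 3 separate instances of a methylthio ether (-SCH3) meeting every constraint; each maps to a distinct set of atoms, giving 3 matches.

3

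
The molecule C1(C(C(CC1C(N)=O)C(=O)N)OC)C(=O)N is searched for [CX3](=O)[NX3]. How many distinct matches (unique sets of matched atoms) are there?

3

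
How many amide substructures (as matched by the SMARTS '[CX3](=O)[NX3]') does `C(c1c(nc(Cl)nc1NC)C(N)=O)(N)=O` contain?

2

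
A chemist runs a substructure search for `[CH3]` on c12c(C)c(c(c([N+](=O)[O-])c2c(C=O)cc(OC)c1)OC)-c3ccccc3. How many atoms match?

The query [CH3] means: aliphatic carbon with exactly three hydrogens.
Check the 26 heavy atoms by environment: 9× c (aromatic, H0) → no; 7× c (aromatic, H1) → no; 1× C (H1) → no; 4× O (H0) → no; 3× C (H3) → match; 1× N (charge +1, H0) → no; 1× O (charge -1, H0) → no.
That gives 3 matching atoms.

3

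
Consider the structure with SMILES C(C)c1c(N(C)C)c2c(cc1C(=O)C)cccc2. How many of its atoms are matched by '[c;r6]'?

The query [c;r6] means: aromatic carbon that belongs to a six-membered ring.
Check the 18 heavy atoms by environment: 10× c (aromatic, in 6-ring) → match; 1× N (acyclic) → no; 6× C (acyclic) → no; 1× O (acyclic) → no.
That gives 10 matching atoms.

10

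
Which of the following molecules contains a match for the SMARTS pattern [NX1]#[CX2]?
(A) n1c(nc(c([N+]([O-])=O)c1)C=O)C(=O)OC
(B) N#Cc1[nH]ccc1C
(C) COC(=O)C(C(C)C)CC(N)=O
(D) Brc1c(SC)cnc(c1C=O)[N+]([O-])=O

B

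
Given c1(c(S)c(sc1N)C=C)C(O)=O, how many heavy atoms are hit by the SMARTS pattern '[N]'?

1

The query [N] means: uppercase N matches aliphatic (non-aromatic) nitrogen only.
Check the 12 heavy atoms by environment: 1× s (aromatic) → no; 4× c (aromatic) → no; 3× C → no; 1× S → no; 2× O → no; 1× N → match.
That gives 1 matching atom.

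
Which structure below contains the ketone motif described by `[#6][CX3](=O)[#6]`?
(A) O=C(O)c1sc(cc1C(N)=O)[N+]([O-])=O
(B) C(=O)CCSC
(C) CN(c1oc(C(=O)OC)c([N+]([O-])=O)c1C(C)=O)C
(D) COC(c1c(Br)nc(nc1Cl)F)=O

C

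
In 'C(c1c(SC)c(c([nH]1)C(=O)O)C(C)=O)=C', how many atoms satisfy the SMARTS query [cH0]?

The query [cH0] means: aromatic carbon with no attached hydrogen (substituted or ring-fusion).
Check the 15 heavy atoms by environment: 1× n (aromatic, H1) → no; 4× c (aromatic, H0) → match; 1× S (H0) → no; 2× C (H3) → no; 2× C (H0) → no; 2× O (H0) → no; 1× C (H1) → no; 1× C (H2) → no; 1× O (H1) → no.
That gives 4 matching atoms.

4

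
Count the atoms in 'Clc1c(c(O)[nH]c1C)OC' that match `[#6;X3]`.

Check the 10 heavy atoms by environment: 1× n (aromatic, X3) → no; 4× c (aromatic, X3) → match; 2× O (X2) → no; 2× C (X4) → no; 1× Cl (X1) → no.
That gives 4 matching atoms.

4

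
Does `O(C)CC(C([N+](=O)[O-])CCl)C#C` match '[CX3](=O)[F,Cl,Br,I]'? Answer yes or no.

The pattern [CX3](=O)[F,Cl,Br,I] describes a carbonyl carbon bonded to a halogen — an acyl halide.
The closest candidate here is a chloro substituent, but the Cl is not on a carbonyl carbon. No other fragment satisfies the full query, so there is no match.

No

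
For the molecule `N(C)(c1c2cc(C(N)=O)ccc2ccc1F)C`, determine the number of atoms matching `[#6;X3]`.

11

The query [#6;X3] means: any carbon (aromatic or not) with three total connections.
Check the 17 heavy atoms by environment: 10× c (aromatic, X3) → match; 1× F (X1) → no; 2× N (X3) → no; 2× C (X4) → no; 1× C (X3) → match; 1× O (X1) → no.
Summing the matching environments: 10 + 1 = 11 matching atoms.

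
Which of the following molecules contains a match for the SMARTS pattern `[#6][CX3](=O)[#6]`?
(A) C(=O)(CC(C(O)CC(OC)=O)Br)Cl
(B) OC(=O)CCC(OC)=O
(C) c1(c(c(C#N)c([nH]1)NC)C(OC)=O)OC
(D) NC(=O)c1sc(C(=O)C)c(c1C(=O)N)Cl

D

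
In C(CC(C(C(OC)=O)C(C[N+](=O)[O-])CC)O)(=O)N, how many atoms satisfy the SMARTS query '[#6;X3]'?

2

Check the 18 heavy atoms by environment: 8× C (X4) → no; 2× C (X3) → match; 3× O (X1) → no; 1× N (X3) → no; 2× O (X2) → no; 1× N (charge +1, X3) → no; 1× O (charge -1, X1) → no.
That gives 2 matching atoms.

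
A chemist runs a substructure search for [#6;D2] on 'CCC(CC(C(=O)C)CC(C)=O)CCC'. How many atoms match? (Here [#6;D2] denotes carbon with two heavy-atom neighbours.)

5

The query [#6;D2] means: any carbon bonded to exactly two heavy atoms.
Check the 15 heavy atoms by environment: 4× C (D1) → no; 5× C (D2) → match; 4× C (D3) → no; 2× O (D1) → no.
That gives 5 matching atoms.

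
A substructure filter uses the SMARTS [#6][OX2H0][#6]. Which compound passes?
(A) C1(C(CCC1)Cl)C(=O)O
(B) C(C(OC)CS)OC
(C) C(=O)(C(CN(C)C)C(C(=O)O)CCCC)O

B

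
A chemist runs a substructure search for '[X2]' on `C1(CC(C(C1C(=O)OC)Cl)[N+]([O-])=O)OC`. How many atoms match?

The query [X2] means: any atom with exactly two total connections (bonds + H).
Check the 15 heavy atoms by environment: 7× C (X4) → no; 1× C (X3) → no; 2× O (X1) → no; 2× O (X2) → match; 1× Cl (X1) → no; 1× N (charge +1, X3) → no; 1× O (charge -1, X1) → no.
That gives 2 matching atoms.

2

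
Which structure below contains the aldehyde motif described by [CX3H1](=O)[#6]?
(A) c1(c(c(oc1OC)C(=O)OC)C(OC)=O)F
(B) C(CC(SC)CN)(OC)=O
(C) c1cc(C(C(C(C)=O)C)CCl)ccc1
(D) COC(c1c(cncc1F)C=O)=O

D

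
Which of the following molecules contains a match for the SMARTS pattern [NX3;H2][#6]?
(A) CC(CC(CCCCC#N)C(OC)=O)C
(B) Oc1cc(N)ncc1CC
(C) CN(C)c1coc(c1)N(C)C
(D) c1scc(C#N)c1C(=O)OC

B

[NX3;H2][#6] describes a trivalent nitrogen with two H attached to carbon (a primary amine).
(A) has a nitrile (-C#N) but the nitrogen is NX1 (triple-bonded), not NX3 with two H.
(B) contains a primary amino group (-NH2), which satisfies every atom and bond constraint.
(C) has a dimethylamino group (-N(CH3)2) but the nitrogen has H0, not H2.
(D) has a nitrile (-C#N) but the nitrogen is NX1 (triple-bonded), not NX3 with two H.
So the answer is (B).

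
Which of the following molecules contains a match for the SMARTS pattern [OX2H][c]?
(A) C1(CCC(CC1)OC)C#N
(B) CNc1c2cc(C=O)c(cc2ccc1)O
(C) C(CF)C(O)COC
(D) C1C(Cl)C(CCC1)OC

B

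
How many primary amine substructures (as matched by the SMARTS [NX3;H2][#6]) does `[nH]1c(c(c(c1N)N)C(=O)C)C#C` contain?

[NX3;H2][#6] is the SMARTS for a primary amine: a trivalent nitrogen with two H attached to carbon.
The molecule carries 2 separate instances of a primary amino group (-NH2) meeting every constraint; each maps to a distinct set of atoms, giving 2 matches.

2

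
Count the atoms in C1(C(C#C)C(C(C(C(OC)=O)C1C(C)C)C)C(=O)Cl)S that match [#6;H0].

Check the 20 heavy atoms by environment: 8× C (H1) → no; 3× C (H0) → match; 1× S (H1) → no; 3× O (H0) → no; 4× C (H3) → no; 1× Cl (H0) → no.
That gives 3 matching atoms.

3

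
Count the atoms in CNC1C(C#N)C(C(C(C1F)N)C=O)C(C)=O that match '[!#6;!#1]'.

The query [!#6;!#1] means: not carbon and not hydrogen — any heteroatom.
Check the 17 heavy atoms by environment: 11× C → no; 1× F → match; 2× O → match; 3× N → match.
Summing the matching environments: 1 + 2 + 3 = 6 matching atoms.

6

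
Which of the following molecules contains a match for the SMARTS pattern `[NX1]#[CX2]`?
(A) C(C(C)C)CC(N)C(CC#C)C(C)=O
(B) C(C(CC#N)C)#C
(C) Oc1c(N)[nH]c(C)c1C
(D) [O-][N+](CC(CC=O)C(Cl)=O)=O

B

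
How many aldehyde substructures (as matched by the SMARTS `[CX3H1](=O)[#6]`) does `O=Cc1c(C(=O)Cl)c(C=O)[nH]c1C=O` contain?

3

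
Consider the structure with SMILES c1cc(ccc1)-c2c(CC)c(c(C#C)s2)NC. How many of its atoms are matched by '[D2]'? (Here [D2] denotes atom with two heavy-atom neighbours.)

9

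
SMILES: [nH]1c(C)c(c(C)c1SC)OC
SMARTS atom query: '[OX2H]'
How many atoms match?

The query [OX2H] means: aliphatic oxygen with two connections, one of which is H — an -OH oxygen.
Check the 11 heavy atoms by environment: 1× n (aromatic, H1, X3) → no; 4× c (aromatic, H0, X3) → no; 4× C (H3, X4) → no; 1× S (H0, X2) → no; 1× O (H0, X2) → no.
No environment satisfies the query, so 0 matching atoms.

0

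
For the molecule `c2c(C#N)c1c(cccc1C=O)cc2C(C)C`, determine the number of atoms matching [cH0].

5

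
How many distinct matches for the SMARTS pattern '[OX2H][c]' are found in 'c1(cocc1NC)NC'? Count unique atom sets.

0

[OX2H][c] is the SMARTS for a phenol: a hydroxyl oxygen attached to an aromatic carbon.
No fragment in the molecule satisfies every constraint, giving 0 matches.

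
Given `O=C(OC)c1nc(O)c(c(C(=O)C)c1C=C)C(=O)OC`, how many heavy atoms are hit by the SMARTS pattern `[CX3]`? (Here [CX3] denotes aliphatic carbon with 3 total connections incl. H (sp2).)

The query [CX3] means: C with X3: aliphatic carbon with exactly 3 total connections.
Check the 20 heavy atoms by environment: 1× n (aromatic, X2) → no; 5× c (aromatic, X3) → no; 5× C (X3) → match; 3× O (X2) → no; 3× O (X1) → no; 3× C (X4) → no.
That gives 5 matching atoms.

5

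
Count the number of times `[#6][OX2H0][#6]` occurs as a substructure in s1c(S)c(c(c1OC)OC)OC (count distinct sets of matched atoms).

[#6][OX2H0][#6] is the SMARTS for an ether: an aliphatic oxygen bridging two carbons with no H on the oxygen.
The molecule carries 3 separate instances of a methoxy ether (-OCH3) meeting every constraint; each maps to a distinct set of atoms, giving 3 matches.

3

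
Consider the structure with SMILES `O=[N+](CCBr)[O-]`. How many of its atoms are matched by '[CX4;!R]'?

Check the 6 heavy atoms by environment: 2× C (X4, acyclic) → match; 1× N (charge +1, X3, acyclic) → no; 1× O (charge -1, X1, acyclic) → no; 1× O (X1, acyclic) → no; 1× Br (X1, acyclic) → no.
That gives 2 matching atoms.

2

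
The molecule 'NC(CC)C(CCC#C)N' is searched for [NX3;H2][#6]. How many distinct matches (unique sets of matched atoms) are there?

[NX3;H2][#6] is the SMARTS for a primary amine: a trivalent nitrogen with two H attached to carbon.
The molecule carries 2 separate instances of a primary amino group (-NH2) meeting every constraint; each maps to a distinct set of atoms, giving 2 matches.

2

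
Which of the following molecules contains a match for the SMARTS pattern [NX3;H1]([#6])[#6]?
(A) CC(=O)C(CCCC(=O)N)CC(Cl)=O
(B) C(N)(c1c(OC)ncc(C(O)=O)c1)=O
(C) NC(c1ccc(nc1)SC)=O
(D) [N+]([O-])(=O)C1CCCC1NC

[NX3;H1]([#6])[#6] describes a trivalent nitrogen with one H, bonded to two carbons (a secondary amine).
(A) has a primary amide (-C(=O)NH2) but the -C(=O)NH2 nitrogen has H2, not H1.
(B) has a primary amide (-C(=O)NH2) but the -C(=O)NH2 nitrogen has H2, not H1.
(C) has a primary amide (-C(=O)NH2) but the -C(=O)NH2 nitrogen has H2, not H1.
(D) contains an N-methylamino group (-NHCH3), which satisfies every atom and bond constraint.
So the answer is (D).

D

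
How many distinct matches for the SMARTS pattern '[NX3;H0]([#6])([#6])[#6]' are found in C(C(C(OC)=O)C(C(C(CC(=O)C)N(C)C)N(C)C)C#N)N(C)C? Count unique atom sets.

3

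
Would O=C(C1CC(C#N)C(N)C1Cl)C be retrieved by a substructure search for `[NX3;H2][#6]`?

The pattern [NX3;H2][#6] describes a trivalent nitrogen with two H attached to carbon — a primary amine.
The molecule carries a primary amino group (-NH2), whose atoms satisfy every constraint of the query, so the pattern matches.

Yes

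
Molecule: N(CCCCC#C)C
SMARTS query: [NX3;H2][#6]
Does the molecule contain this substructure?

No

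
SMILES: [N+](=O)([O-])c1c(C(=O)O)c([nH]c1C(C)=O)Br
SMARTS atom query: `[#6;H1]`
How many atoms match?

0

The query [#6;H1] means: any carbon bearing exactly one hydrogen.
Check the 15 heavy atoms by environment: 1× n (aromatic, H1) → no; 4× c (aromatic, H0) → no; 1× N (charge +1, H0) → no; 1× O (charge -1, H0) → no; 3× O (H0) → no; 1× Br (H0) → no; 2× C (H0) → no; 1× O (H1) → no; 1× C (H3) → no.
No environment satisfies the query, so 0 matching atoms.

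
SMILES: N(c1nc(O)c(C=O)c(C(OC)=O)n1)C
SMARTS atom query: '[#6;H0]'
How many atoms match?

Check the 15 heavy atoms by environment: 2× n (aromatic, H0) → no; 4× c (aromatic, H0) → match; 1× N (H1) → no; 2× C (H3) → no; 1× C (H1) → no; 3× O (H0) → no; 1× C (H0) → match; 1× O (H1) → no.
Summing the matching environments: 4 + 1 = 5 matching atoms.

5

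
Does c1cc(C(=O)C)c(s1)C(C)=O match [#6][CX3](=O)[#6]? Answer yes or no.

The pattern [#6][CX3](=O)[#6] describes a carbonyl carbon (no H) flanked by two carbons — a ketone.
The molecule carries an acetyl/ketone group (-C(=O)CH3), whose atoms satisfy every constraint of the query, so the pattern matches.

Yes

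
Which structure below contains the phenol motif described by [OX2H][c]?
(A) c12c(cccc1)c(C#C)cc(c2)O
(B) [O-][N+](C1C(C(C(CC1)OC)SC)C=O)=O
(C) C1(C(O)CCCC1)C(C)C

A

[OX2H][c] describes a hydroxyl oxygen attached to an aromatic carbon (a phenol).
(A) contains a hydroxyl group (-OH), which satisfies every atom and bond constraint.
(B) has a methoxy ether (-OCH3) but the oxygen has H0, not H1.
(C) has a hydroxyl group (-OH) but the -OH is on an aliphatic carbon, not an aromatic c.
So the answer is (A).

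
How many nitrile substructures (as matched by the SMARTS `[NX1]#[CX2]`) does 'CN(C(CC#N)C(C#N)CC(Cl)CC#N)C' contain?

3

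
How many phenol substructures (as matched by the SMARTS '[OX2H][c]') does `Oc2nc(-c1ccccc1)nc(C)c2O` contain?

[OX2H][c] is the SMARTS for a phenol: a hydroxyl oxygen attached to an aromatic carbon.
The molecule carries 2 separate instances of a hydroxyl group (-OH) meeting every constraint; each maps to a distinct set of atoms, giving 2 matches.

2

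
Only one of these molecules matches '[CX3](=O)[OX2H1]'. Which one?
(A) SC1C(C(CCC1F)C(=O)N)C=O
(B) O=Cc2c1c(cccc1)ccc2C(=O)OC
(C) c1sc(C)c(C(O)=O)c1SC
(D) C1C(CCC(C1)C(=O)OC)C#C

C

[CX3](=O)[OX2H1] describes an sp2 carbon double-bonded to O and single-bonded to an -OH oxygen (a carboxylic acid).
(A) has a primary amide (-C(=O)NH2) but the carbonyl is bonded to N, not to an -OH oxygen.
(B) has a methyl-ester group (-C(=O)OCH3) but the singly-bonded O has no H (OX2H0, not OX2H1).
(C) contains a carboxylic acid group (-C(=O)OH), which satisfies every atom and bond constraint.
(D) has a methyl-ester group (-C(=O)OCH3) but the singly-bonded O has no H (OX2H0, not OX2H1).
So the answer is (C).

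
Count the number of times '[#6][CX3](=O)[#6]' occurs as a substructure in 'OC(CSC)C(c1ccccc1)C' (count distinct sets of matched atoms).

0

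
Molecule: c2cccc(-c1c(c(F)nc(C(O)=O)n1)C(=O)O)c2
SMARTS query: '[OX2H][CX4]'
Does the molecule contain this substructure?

No

The pattern [OX2H][CX4] describes a hydroxyl oxygen bound to an sp3 (X4) carbon — an aliphatic alcohol.
The closest candidate here is a carboxylic acid group (-C(=O)OH), but the -OH is on a CX3 carbonyl carbon, not a CX4 carbon. No other fragment satisfies the full query, so there is no match.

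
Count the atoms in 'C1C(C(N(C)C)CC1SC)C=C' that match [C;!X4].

2

Check the 12 heavy atoms by environment: 8× C (X4) → no; 1× N (X3) → no; 2× C (X3) → match; 1× S (X2) → no.
That gives 2 matching atoms.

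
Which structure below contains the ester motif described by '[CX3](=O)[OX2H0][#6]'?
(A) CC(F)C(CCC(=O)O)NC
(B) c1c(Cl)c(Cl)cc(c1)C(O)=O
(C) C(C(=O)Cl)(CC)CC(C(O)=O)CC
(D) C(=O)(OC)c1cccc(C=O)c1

D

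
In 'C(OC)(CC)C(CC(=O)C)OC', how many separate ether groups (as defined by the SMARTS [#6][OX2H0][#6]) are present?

[#6][OX2H0][#6] is the SMARTS for an ether: an aliphatic oxygen bridging two carbons with no H on the oxygen.
The molecule carries 2 separate instances of a methoxy ether (-OCH3) meeting every constraint; each maps to a distinct set of atoms, giving 2 matches.

2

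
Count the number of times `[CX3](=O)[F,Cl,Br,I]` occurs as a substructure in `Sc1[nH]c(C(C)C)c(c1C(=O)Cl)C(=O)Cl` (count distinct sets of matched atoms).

[CX3](=O)[F,Cl,Br,I] is the SMARTS for an acyl halide: a carbonyl carbon bonded to a halogen.
The molecule carries 2 separate instances of an acyl chloride (-C(=O)Cl) meeting every constraint; each maps to a distinct set of atoms, giving 2 matches.

2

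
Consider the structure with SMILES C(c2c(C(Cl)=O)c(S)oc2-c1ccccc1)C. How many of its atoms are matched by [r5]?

5

The query [r5] means: r5 matches atoms in a five-membered ring.
Check the 17 heavy atoms by environment: 1× o (aromatic, in 5-ring) → match; 4× c (aromatic, in 5-ring) → match; 3× C (acyclic) → no; 1× O (acyclic) → no; 1× Cl (acyclic) → no; 1× S (acyclic) → no; 6× c (aromatic, in 6-ring) → no.
Summing the matching environments: 1 + 4 = 5 matching atoms.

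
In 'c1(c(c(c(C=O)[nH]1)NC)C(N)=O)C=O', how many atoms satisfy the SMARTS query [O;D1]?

The query [O;D1] means: aliphatic oxygen bonded to exactly one heavy atom.
Check the 14 heavy atoms by environment: 1× n (aromatic, D2) → no; 4× c (aromatic, D3) → no; 2× C (D2) → no; 3× O (D1) → match; 1× N (D2) → no; 1× C (D1) → no; 1× C (D3) → no; 1× N (D1) → no.
That gives 3 matching atoms.

3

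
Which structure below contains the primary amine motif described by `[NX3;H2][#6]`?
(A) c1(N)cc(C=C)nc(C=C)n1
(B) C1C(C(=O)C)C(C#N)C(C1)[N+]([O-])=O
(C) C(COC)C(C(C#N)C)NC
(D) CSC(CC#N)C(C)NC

[NX3;H2][#6] describes a trivalent nitrogen with two H attached to carbon (a primary amine).
(A) contains a primary amino group (-NH2), which satisfies every atom and bond constraint.
(B) has a nitro group (-[N+](=O)[O-]) but the nitrogen is [N+] with no H, not NX3H2.
(C) has an N-methylamino group (-NHCH3) but the nitrogen bears two carbons and only one H (H1), not H2.
(D) has a nitrile (-C#N) but the nitrogen is NX1 (triple-bonded), not NX3 with two H.
So the answer is (A).

A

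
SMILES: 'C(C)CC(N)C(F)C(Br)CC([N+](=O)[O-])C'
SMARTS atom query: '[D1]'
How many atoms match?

7

Check the 15 heavy atoms by environment: 3× C (D2) → no; 4× C (D3) → no; 2× C (D1) → match; 1× F (D1) → match; 1× N (D1) → match; 1× Br (D1) → match; 1× N (charge +1, D3) → no; 1× O (charge -1, D1) → match; 1× O (D1) → match.
Summing the matching environments: 2 + 1 + 1 + 1 + 1 + 1 = 7 matching atoms.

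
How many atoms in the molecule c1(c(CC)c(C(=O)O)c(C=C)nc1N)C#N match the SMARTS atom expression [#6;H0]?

The query [#6;H0] means: any carbon with no attached hydrogen.
Check the 16 heavy atoms by environment: 1× n (aromatic, H0) → no; 5× c (aromatic, H0) → match; 2× C (H2) → no; 1× C (H3) → no; 2× C (H0) → match; 1× O (H0) → no; 1× O (H1) → no; 1× N (H2) → no; 1× C (H1) → no; 1× N (H0) → no.
Summing the matching environments: 5 + 2 = 7 matching atoms.

7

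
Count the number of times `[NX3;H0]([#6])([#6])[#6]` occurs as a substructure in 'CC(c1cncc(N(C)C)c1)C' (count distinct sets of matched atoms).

[NX3;H0]([#6])([#6])[#6] is the SMARTS for a tertiary amine: a trivalent nitrogen with no H, bonded to three carbons.
Exactly one fragment in the molecule meets all constraints, giving 1 match.

1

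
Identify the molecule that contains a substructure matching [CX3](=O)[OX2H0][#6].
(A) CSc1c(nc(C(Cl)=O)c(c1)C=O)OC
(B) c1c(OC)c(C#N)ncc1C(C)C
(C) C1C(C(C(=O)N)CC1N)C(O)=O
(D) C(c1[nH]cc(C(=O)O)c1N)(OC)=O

D

[CX3](=O)[OX2H0][#6] describes a carbonyl carbon bonded to an oxygen that is itself bonded to carbon (no H on that O) (an ester).
(A) has a methoxy ether (-OCH3) but the ether oxygen is not adjacent to a C=O carbon.
(B) has a methoxy ether (-OCH3) but the ether oxygen is not adjacent to a C=O carbon.
(C) has a primary amide (-C(=O)NH2) but the carbonyl is bonded to N, not to an O-C linkage.
(D) contains a methyl-ester group (-C(=O)OCH3), which satisfies every atom and bond constraint.
So the answer is (D).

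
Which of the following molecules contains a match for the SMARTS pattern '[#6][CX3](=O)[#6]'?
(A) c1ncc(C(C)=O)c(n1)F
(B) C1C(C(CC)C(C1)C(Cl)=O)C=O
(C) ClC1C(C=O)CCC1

A

[#6][CX3](=O)[#6] describes a carbonyl carbon (no H) flanked by two carbons (a ketone).
(A) contains an acetyl/ketone group (-C(=O)CH3), which satisfies every atom and bond constraint.
(B) has an aldehyde (-CHO) but the carbonyl carbon has H1, so it is not flanked by two carbons.
(C) has an aldehyde (-CHO) but the carbonyl carbon has H1, so it is not flanked by two carbons.
So the answer is (A).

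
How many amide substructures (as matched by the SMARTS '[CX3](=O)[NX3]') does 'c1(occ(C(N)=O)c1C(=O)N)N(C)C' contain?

[CX3](=O)[NX3] is the SMARTS for an amide: a carbonyl carbon bonded to a trivalent nitrogen.
The molecule carries 2 separate instances of a primary amide (-C(=O)NH2) meeting every constraint; each maps to a distinct set of atoms, giving 2 matches.

2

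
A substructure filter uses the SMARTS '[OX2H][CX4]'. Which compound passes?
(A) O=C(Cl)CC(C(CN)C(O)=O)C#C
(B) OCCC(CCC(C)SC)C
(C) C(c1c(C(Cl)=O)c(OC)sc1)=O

B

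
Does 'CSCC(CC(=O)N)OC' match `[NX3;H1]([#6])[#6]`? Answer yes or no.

No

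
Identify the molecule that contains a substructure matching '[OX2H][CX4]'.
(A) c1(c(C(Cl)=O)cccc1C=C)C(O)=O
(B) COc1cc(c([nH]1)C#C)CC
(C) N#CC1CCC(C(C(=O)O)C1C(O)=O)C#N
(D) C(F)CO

[OX2H][CX4] describes a hydroxyl oxygen bound to an sp3 (X4) carbon (an aliphatic alcohol).
(A) has a carboxylic acid group (-C(=O)OH) but the -OH is on a CX3 carbonyl carbon, not a CX4 carbon.
(B) has a methoxy ether (-OCH3) but the oxygen has H0 (ether), not H1.
(C) has a carboxylic acid group (-C(=O)OH) but the -OH is on a CX3 carbonyl carbon, not a CX4 carbon.
(D) contains a hydroxyl group (-OH), which satisfies every atom and bond constraint.
So the answer is (D).

D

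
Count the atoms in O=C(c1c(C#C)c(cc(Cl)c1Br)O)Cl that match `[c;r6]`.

6

The query [c;r6] means: aromatic carbon that belongs to a six-membered ring.
Check the 14 heavy atoms by environment: 6× c (aromatic, in 6-ring) → match; 2× O (acyclic) → no; 1× Br (acyclic) → no; 2× Cl (acyclic) → no; 3× C (acyclic) → no.
That gives 6 matching atoms.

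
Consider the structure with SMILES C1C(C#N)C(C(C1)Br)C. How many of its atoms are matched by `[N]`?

The query [N] means: uppercase N matches aliphatic (non-aromatic) nitrogen only.
Check the 9 heavy atoms by environment: 7× C → no; 1× Br → no; 1× N → match.
That gives 1 matching atom.

1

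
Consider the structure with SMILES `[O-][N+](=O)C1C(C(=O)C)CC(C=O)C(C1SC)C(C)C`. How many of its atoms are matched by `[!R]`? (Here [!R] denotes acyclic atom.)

13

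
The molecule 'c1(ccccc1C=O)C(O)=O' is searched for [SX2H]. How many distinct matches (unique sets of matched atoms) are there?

0

[SX2H] is the SMARTS for a thiol: an aliphatic sulfur with two connections, one being H.
No fragment in the molecule satisfies every constraint, giving 0 matches.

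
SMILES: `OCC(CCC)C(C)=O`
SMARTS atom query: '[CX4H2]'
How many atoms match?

The query [CX4H2] means: sp3 carbon (X4) with exactly two hydrogens.
Check the 9 heavy atoms by environment: 3× C (H2, X4) → match; 1× C (H1, X4) → no; 1× O (H1, X2) → no; 1× C (H0, X3) → no; 1× O (H0, X1) → no; 2× C (H3, X4) → no.
That gives 3 matching atoms.

3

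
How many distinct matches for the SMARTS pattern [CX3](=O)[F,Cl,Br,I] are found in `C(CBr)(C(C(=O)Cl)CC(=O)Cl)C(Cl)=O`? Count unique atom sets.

[CX3](=O)[F,Cl,Br,I] is the SMARTS for an acyl halide: a carbonyl carbon bonded to a halogen.
The molecule carries 3 separate instances of an acyl chloride (-C(=O)Cl) meeting every constraint; each maps to a distinct set of atoms, giving 3 matches.

3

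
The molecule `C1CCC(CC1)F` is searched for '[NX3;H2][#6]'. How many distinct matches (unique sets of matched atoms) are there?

[NX3;H2][#6] is the SMARTS for a primary amine: a trivalent nitrogen with two H attached to carbon.
No fragment in the molecule satisfies every constraint, giving 0 matches.

0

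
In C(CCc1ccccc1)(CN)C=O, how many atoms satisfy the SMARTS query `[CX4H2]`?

3

Check the 13 heavy atoms by environment: 3× C (H2, X4) → match; 1× C (H1, X4) → no; 1× C (H1, X3) → no; 1× O (H0, X1) → no; 1× c (aromatic, H0, X3) → no; 5× c (aromatic, H1, X3) → no; 1× N (H2, X3) → no.
That gives 3 matching atoms.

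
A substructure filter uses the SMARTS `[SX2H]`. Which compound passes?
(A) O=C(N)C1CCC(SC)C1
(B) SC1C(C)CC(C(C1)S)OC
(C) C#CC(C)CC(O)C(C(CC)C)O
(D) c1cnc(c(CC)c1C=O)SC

B

[SX2H] describes an aliphatic sulfur with two connections, one being H (a thiol).
(A) has a methylthio ether (-SCH3) but the sulfur has H0 (bonded to two carbons), not H1.
(B) contains a thiol (-SH), which satisfies every atom and bond constraint.
(C) has a hydroxyl group (-OH) but it is an -OH, not an -SH.
(D) has a methylthio ether (-SCH3) but the sulfur has H0 (bonded to two carbons), not H1.
So the answer is (B).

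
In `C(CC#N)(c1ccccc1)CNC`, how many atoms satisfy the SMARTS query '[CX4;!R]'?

4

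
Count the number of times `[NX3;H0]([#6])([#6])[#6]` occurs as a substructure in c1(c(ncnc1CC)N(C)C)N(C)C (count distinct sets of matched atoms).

2

[NX3;H0]([#6])([#6])[#6] is the SMARTS for a tertiary amine: a trivalent nitrogen with no H, bonded to three carbons.
The molecule carries 2 separate instances of a dimethylamino group (-N(CH3)2) meeting every constraint; each maps to a distinct set of atoms, giving 2 matches.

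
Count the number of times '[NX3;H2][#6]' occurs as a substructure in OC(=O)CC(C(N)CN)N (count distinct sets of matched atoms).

3

[NX3;H2][#6] is the SMARTS for a primary amine: a trivalent nitrogen with two H attached to carbon.
The molecule carries 3 separate instances of a primary amino group (-NH2) meeting every constraint; each maps to a distinct set of atoms, giving 3 matches.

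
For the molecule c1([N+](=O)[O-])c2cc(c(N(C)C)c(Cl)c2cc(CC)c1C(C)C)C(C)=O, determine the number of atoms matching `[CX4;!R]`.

8

Check the 25 heavy atoms by environment: 10× c (aromatic, X3, in 6-ring) → no; 1× C (X3, acyclic) → no; 2× O (X1, acyclic) → no; 8× C (X4, acyclic) → match; 1× Cl (X1, acyclic) → no; 1× N (charge +1, X3, acyclic) → no; 1× O (charge -1, X1, acyclic) → no; 1× N (X3, acyclic) → no.
That gives 8 matching atoms.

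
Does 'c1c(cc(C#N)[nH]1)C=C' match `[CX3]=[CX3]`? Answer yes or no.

Yes

The pattern [CX3]=[CX3] describes a non-aromatic C=C double bond between two sp2 carbons — an alkene.
The molecule carries a vinyl group (-CH=CH2), whose atoms satisfy every constraint of the query, so the pattern matches.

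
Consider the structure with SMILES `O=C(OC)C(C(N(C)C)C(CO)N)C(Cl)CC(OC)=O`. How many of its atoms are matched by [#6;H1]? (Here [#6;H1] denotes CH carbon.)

4

Check the 20 heavy atoms by environment: 2× C (H2) → no; 4× C (H1) → match; 1× Cl (H0) → no; 1× N (H2) → no; 1× O (H1) → no; 2× C (H0) → no; 4× O (H0) → no; 4× C (H3) → no; 1× N (H0) → no.
That gives 4 matching atoms.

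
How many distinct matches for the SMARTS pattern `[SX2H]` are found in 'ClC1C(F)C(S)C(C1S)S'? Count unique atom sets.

[SX2H] is the SMARTS for a thiol: an aliphatic sulfur with two connections, one being H.
The molecule carries 3 separate instances of a thiol (-SH) meeting every constraint; each maps to a distinct set of atoms, giving 3 matches.

3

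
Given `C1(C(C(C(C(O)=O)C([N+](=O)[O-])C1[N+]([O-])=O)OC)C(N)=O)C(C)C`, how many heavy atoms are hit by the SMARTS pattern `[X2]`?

Check the 23 heavy atoms by environment: 10× C (X4) → no; 2× N (charge +1, X3) → no; 2× O (charge -1, X1) → no; 4× O (X1) → no; 2× C (X3) → no; 1× N (X3) → no; 2× O (X2) → match.
That gives 2 matching atoms.

2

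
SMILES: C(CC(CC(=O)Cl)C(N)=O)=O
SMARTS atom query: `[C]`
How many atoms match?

The query [C] means: uppercase C matches aliphatic (non-aromatic) carbon only.
Check the 11 heavy atoms by environment: 6× C → match; 3× O → no; 1× N → no; 1× Cl → no.
That gives 6 matching atoms.

6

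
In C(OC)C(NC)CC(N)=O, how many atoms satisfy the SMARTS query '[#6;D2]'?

2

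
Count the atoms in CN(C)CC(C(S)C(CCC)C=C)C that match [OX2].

The query [OX2] means: aliphatic oxygen with two total connections — ether, hydroxyl, or ester single-bond O.
Check the 14 heavy atoms by environment: 10× C (X4) → no; 1× S (X2) → no; 2× C (X3) → no; 1× N (X3) → no.
No environment satisfies the query, so 0 matching atoms.

0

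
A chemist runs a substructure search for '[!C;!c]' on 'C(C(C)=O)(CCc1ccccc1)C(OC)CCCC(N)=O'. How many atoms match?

4

The query [!C;!c] means: neither aliphatic nor aromatic carbon — same as [!#6].
Check the 21 heavy atoms by environment: 11× C → no; 3× O → match; 1× N → match; 6× c (aromatic) → no.
Summing the matching environments: 3 + 1 = 4 matching atoms.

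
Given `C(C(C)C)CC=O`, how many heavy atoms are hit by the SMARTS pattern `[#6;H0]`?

0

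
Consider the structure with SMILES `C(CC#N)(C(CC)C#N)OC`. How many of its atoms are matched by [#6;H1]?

2

The query [#6;H1] means: any carbon bearing exactly one hydrogen.
Check the 11 heavy atoms by environment: 2× C (H2) → no; 2× C (H1) → match; 2× C (H3) → no; 2× C (H0) → no; 2× N (H0) → no; 1× O (H0) → no.
That gives 2 matching atoms.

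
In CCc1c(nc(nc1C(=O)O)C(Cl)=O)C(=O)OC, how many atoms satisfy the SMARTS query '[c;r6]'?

4

Check the 18 heavy atoms by environment: 2× n (aromatic, in 6-ring) → no; 4× c (aromatic, in 6-ring) → match; 6× C (acyclic) → no; 5× O (acyclic) → no; 1× Cl (acyclic) → no.
That gives 4 matching atoms.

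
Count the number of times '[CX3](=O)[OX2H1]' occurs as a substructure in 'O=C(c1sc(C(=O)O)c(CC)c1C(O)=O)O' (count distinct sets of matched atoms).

3

[CX3](=O)[OX2H1] is the SMARTS for a carboxylic acid: an sp2 carbon double-bonded to O and single-bonded to an -OH oxygen.
The molecule carries 3 separate instances of a carboxylic acid group (-C(=O)OH) meeting every constraint; each maps to a distinct set of atoms, giving 3 matches.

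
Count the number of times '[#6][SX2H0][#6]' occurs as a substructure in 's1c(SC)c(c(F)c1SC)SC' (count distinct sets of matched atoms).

3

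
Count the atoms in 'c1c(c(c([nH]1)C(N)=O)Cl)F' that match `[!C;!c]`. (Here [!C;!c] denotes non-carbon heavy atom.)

5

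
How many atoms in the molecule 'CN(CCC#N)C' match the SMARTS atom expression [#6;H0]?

Check the 7 heavy atoms by environment: 2× C (H2) → no; 2× N (H0) → no; 2× C (H3) → no; 1× C (H0) → match.
That gives 1 matching atom.

1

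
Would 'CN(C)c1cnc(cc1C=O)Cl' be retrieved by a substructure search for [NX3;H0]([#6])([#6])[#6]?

Yes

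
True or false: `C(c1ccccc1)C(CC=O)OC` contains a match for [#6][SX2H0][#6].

False

The pattern [#6][SX2H0][#6] describes an aliphatic sulfur bridging two carbons with no H on the sulfur — a thioether.
The closest candidate here is a methoxy ether (-OCH3), but the bridging atom is O, not S. No other fragment satisfies the full query, so there is no match.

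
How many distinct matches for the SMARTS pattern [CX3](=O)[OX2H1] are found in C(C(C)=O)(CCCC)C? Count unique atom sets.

[CX3](=O)[OX2H1] is the SMARTS for a carboxylic acid: an sp2 carbon double-bonded to O and single-bonded to an -OH oxygen.
No fragment in the molecule satisfies every constraint, giving 0 matches.

0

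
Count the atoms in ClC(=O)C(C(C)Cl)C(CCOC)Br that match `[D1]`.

The query [D1] means: atom with exactly one heavy-atom neighbour (degree 1).
Check the 13 heavy atoms by environment: 2× C (D1) → match; 4× C (D3) → no; 2× C (D2) → no; 2× Cl (D1) → match; 1× O (D2) → no; 1× Br (D1) → match; 1× O (D1) → match.
Summing the matching environments: 2 + 2 + 1 + 1 = 6 matching atoms.

6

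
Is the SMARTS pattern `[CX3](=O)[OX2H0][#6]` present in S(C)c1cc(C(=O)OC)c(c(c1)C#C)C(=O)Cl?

Yes

The pattern [CX3](=O)[OX2H0][#6] describes a carbonyl carbon bonded to an oxygen that is itself bonded to carbon (no H on that O) — an ester.
The molecule carries a methyl-ester group (-C(=O)OCH3), whose atoms satisfy every constraint of the query, so the pattern matches.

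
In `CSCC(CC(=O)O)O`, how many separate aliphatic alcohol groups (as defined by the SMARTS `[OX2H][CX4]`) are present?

[OX2H][CX4] is the SMARTS for an aliphatic alcohol: a hydroxyl oxygen bound to an sp3 (X4) carbon.
Exactly one fragment in the molecule meets all constraints, giving 1 match.

1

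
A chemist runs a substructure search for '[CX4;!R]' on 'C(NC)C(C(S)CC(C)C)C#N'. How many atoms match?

The query [CX4;!R] means: aliphatic carbon with four total connections, not in a ring.
Check the 12 heavy atoms by environment: 8× C (X4, acyclic) → match; 1× C (X2, acyclic) → no; 1× N (X1, acyclic) → no; 1× S (X2, acyclic) → no; 1× N (X3, acyclic) → no.
That gives 8 matching atoms.

8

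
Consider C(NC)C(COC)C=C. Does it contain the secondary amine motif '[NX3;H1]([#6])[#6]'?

Yes

The pattern [NX3;H1]([#6])[#6] describes a trivalent nitrogen with one H, bonded to two carbons — a secondary amine.
The molecule carries an N-methylamino group (-NHCH3), whose atoms satisfy every constraint of the query, so the pattern matches.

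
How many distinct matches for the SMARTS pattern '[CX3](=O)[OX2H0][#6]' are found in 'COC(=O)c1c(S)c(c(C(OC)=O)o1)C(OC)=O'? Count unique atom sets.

3

[CX3](=O)[OX2H0][#6] is the SMARTS for an ester: a carbonyl carbon bonded to an oxygen that is itself bonded to carbon (no H on that O).
The molecule carries 3 separate instances of a methyl-ester group (-C(=O)OCH3) meeting every constraint; each maps to a distinct set of atoms, giving 3 matches.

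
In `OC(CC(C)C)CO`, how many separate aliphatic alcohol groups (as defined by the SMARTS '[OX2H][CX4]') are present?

[OX2H][CX4] is the SMARTS for an aliphatic alcohol: a hydroxyl oxygen bound to an sp3 (X4) carbon.
The molecule carries 2 separate instances of a hydroxyl group (-OH) meeting every constraint; each maps to a distinct set of atoms, giving 2 matches.

2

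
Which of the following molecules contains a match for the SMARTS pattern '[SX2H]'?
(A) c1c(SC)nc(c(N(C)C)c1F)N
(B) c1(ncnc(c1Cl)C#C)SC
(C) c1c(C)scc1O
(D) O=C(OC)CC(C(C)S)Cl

D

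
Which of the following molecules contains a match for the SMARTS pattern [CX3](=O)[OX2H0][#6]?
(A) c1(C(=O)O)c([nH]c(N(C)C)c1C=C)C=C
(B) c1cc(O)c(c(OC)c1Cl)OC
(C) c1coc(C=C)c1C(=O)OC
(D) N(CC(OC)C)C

C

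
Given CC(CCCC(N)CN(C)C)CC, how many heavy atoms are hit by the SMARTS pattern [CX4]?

11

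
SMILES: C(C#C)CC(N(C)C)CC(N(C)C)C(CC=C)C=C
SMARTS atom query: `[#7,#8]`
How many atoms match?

2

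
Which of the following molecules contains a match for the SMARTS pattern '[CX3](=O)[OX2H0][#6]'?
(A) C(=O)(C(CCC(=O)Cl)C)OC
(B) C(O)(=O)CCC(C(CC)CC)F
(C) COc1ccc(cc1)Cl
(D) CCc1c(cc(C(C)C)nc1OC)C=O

[CX3](=O)[OX2H0][#6] describes a carbonyl carbon bonded to an oxygen that is itself bonded to carbon (no H on that O) (an ester).
(A) contains a methyl-ester group (-C(=O)OCH3), which satisfies every atom and bond constraint.
(B) has a carboxylic acid group (-C(=O)OH) but the singly-bonded O carries H (OX2H1, not H0).
(C) has a methoxy ether (-OCH3) but the ether oxygen is not adjacent to a C=O carbon.
(D) has a methoxy ether (-OCH3) but the ether oxygen is not adjacent to a C=O carbon.
So the answer is (A).

A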